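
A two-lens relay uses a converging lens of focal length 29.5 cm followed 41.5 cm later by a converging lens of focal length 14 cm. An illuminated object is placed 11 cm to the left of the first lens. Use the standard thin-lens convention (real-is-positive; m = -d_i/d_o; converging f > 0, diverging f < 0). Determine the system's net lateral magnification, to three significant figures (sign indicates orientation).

-0.496

Applying the thin-lens equation to the first lens, 1/29.5 = 1/11 + 1/d_i1, which gives d_i1 = -17.541 cm.
Its lateral magnification is m_1 = -d_i1/d_o1 = -(-17.541)/11 = 1.5946.
The intermediate image is virtual, 17.541 cm to the left of lens 1, so d_o2 = L - d_i1 = 41.5 - (-17.541) = 59.041 cm.
Applying the thin-lens equation again with f_2 = 14 cm and d_o2 = 59.041 cm gives d_i2 = 18.352 cm.
m_2 = -(18.352)/(59.041) = -0.3108.
The system's lateral magnification is m_1 m_2 = (1.5946)(-0.3108) = -0.4956.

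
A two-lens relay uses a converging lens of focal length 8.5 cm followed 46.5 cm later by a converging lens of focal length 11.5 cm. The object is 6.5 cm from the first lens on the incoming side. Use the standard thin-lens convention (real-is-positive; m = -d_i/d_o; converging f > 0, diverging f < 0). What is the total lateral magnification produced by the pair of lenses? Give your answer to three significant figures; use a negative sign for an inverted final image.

-0.780

Applying the thin-lens equation to the first lens, 1/8.5 = 1/6.5 + 1/d_i1, which gives d_i1 = -27.625 cm.
Its lateral magnification is m_1 = -d_i1/d_o1 = -(-27.625)/6.5 = 4.2500.
With d_i1 < 0 the first image is virtual and lies on the object side; the object distance for lens 2 is d_o2 = 46.5 - (-27.625) = 74.125 cm.
Applying the thin-lens equation again with f_2 = 11.5 cm and d_o2 = 74.125 cm gives d_i2 = 13.612 cm.
m_2 = -(13.612)/(74.125) = -0.1836.
Overall magnification: m = m_1 m_2 = -0.7804.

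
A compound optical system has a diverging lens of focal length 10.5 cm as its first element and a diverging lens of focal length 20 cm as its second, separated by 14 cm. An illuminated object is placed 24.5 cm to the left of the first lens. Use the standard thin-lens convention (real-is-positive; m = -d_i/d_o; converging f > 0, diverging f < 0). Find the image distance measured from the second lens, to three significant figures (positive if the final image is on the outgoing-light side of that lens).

-10.3 cm

Applying the thin-lens equation to the first lens, 1/(-10.5) = 1/24.5 + 1/d_i1, which gives d_i1 = -7.350 cm.
With d_i1 < 0 the first image is virtual and lies on the object side; the object distance for lens 2 is d_o2 = 14 - (-7.350) = 21.350 cm.
Applying the thin-lens equation again with f_2 = -20 cm and d_o2 = 21.350 cm gives d_i2 = -10.326 cm.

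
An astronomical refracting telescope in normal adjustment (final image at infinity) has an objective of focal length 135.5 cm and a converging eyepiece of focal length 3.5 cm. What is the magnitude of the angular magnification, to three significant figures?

|M| = f_obj/|f_eye| = 135.5/3.5 = 38.714.

38.7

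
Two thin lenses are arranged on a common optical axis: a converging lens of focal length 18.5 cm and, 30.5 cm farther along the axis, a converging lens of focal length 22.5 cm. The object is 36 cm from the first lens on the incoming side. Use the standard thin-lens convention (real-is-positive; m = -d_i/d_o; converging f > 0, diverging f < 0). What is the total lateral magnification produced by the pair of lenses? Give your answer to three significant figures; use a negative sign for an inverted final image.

-0.791

Applying the thin-lens equation to the first lens, 1/18.5 = 1/36 + 1/d_i1, which gives d_i1 = 38.057 cm.
Its lateral magnification is m_1 = -d_i1/d_o1 = -(38.057)/36 = -1.0571.
Since 38.057 cm > 30.5 cm, the first image lies past the second lens and serves as a virtual object: d_o2 = L - d_i1 = -7.557 cm.
Applying the thin-lens equation again with f_2 = 22.5 cm and d_o2 = -7.557 cm gives d_i2 = 5.657 cm.
m_2 = -(5.657)/(-7.557) = 0.7486.
Overall magnification: m = m_1 m_2 = -0.7913.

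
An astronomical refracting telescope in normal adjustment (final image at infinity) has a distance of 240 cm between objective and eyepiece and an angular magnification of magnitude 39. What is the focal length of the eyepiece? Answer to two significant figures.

6.0 cm

In normal adjustment the tube length equals f_obj + f_eye and |M| = f_obj/f_eye.
So f_obj = 39 f_eye and 39 f_eye + f_eye = 240 cm, giving f_eye = 240/40 = 6.000 cm and f_obj = 234.000 cm.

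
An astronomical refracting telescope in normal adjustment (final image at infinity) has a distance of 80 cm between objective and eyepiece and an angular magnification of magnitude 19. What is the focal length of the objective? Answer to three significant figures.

76.0 cm

In normal adjustment the tube length equals f_obj + f_eye and |M| = f_obj/f_eye.
So f_obj = 19 f_eye and 19 f_eye + f_eye = 80 cm, giving f_eye = 80/20 = 4.000 cm and f_obj = 76.000 cm.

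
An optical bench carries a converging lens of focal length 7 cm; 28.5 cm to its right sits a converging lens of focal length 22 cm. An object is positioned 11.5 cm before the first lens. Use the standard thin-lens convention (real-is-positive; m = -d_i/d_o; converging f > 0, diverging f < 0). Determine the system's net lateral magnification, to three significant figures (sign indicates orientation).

Lens 1: 1/d_i1 = 1/f_1 - 1/d_o1 = 1/7 - 1/11.5 = 0.05590 cm^-1, so d_i1 = 17.889 cm.
m_1 = -(17.889)/11.5 = -1.5556.
Object distance for lens 2: d_o2 = 28.5 - 17.889 = 10.611 cm.
Lens 2: 1/d_i2 = 1/f_2 - 1/d_o2 = 1/22 - 1/(10.611) = -0.04879 cm^-1, so d_i2 = -20.498 cm.
m_2 = -(-20.498)/(10.611) = 1.9317.
Overall magnification: m = m_1 m_2 = -3.0049.

-3.00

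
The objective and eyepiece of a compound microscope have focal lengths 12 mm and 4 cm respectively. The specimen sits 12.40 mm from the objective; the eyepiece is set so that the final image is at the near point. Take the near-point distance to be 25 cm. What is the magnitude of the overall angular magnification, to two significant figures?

220

Convert to cm: f_obj = 12 mm = 1.2 cm; d_o = 12.40 mm = 1.24 cm.
Objective: 1/d_i = 1/f_obj - 1/d_o = 1/1.2 - 1/1.24 = 0.02688 cm^-1, so d_i = 37.200 cm.
m_obj = -d_i/d_o = -37.200/1.24 = -30.000.
Eyepiece angular magnification (image at near point): M_eye = 1 + D/f_e = 1 + 25/4 = 7.250.
Overall M = m_obj x M_eye = (-30.000)(7.250) = -217.50.
|M| = 217.50.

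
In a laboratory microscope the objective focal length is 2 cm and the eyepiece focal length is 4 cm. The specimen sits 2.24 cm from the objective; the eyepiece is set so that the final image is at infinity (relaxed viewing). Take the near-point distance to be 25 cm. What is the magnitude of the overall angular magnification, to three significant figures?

Objective: 1/d_i = 1/f_obj - 1/d_o = 1/2 - 1/2.24 = 0.05357 cm^-1, so d_i = 18.667 cm.
m_obj = -d_i/d_o = -18.667/2.24 = -8.333.
Eyepiece angular magnification (image at infinity): M_eye = D/f_e = 25/4 = 6.250.
Overall M = m_obj x M_eye = (-8.333)(6.250) = -52.08.
|M| = 52.08.

52.1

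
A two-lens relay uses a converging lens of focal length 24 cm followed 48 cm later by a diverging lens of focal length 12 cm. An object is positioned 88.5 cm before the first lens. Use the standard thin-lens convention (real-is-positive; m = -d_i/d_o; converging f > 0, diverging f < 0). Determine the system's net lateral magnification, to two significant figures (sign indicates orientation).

First lens: d_i1 = 1/(1/24 - 1/88.5) = 32.930 cm.
m_1 = -(32.930)/88.5 = -0.3721.
Object distance for lens 2: d_o2 = 48 - 32.930 = 15.070 cm.
Second lens: d_i2 = 1/(1/(-12) - 1/(15.070)) = -6.680 cm.
m_2 = -(-6.680)/(15.070) = 0.4433.
Overall magnification: m = m_1 m_2 = -0.1649.

-0.16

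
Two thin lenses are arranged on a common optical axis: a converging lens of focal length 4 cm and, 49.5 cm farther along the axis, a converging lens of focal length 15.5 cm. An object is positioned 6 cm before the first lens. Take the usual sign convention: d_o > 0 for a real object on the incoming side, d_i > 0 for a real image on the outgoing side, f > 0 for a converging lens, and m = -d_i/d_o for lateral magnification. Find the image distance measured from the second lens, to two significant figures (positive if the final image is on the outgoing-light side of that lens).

26 cm

Lens 1: 1/d_i1 = 1/f_1 - 1/d_o1 = 1/4 - 1/6 = 0.08333 cm^-1, so d_i1 = 12.000 cm.
The intermediate image is 12.000 cm to the right of lens 1, so d_o2 = L - d_i1 = 49.5 - 12.000 = 37.500 cm.
Lens 2: 1/d_i2 = 1/f_2 - 1/d_o2 = 1/15.5 - 1/(37.500) = 0.03785 cm^-1, so d_i2 = 26.420 cm.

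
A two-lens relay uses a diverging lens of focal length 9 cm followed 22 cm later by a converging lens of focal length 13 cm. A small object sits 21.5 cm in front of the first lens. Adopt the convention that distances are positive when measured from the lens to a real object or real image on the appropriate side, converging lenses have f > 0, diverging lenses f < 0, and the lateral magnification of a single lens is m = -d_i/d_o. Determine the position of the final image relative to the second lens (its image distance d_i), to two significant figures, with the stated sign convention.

Lens 1: 1/d_i1 = 1/f_1 - 1/d_o1 = 1/(-9) - 1/21.5 = -0.15762 cm^-1, so d_i1 = -6.344 cm.
With d_i1 < 0 the first image is virtual and lies on the object side; the object distance for lens 2 is d_o2 = 22 - (-6.344) = 28.344 cm.
Lens 2: 1/d_i2 = 1/f_2 - 1/d_o2 = 1/13 - 1/(28.344) = 0.04164 cm^-1, so d_i2 = 24.014 cm.

24 cm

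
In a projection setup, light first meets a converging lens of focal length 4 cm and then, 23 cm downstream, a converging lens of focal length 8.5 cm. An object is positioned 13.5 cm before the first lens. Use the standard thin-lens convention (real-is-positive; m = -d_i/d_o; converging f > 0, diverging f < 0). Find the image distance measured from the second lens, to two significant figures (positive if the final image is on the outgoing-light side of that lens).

17 cm

Lens 1: 1/d_i1 = 1/f_1 - 1/d_o1 = 1/4 - 1/13.5 = 0.17593 cm^-1, so d_i1 = 5.684 cm.
That image sits 17.316 cm in front of the second lens, so d_o2 = 17.316 cm.
Lens 2: 1/d_i2 = 1/f_2 - 1/d_o2 = 1/8.5 - 1/(17.316) = 0.05990 cm^-1, so d_i2 = 16.696 cm.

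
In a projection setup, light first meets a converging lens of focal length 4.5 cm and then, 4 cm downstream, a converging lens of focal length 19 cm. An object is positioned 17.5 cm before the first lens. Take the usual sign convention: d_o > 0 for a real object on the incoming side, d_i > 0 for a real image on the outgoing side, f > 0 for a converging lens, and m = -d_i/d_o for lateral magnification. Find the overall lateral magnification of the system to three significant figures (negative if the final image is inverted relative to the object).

-0.312

First lens: d_i1 = 1/(1/4.5 - 1/17.5) = 6.058 cm.
m_1 = -(6.058)/17.5 = -0.3462.
This image would form 6.058 cm past lens 1, i.e. 2.058 cm beyond lens 2, so it is a virtual object for lens 2: d_o2 = 4 - 6.058 = -2.058 cm.
Second lens: d_i2 = 1/(1/19 - 1/(-2.058)) = 1.857 cm.
m_2 = -(1.857)/(-2.058) = 0.9023.
The system's lateral magnification is m_1 m_2 = (-0.3462)(0.9023) = -0.3123.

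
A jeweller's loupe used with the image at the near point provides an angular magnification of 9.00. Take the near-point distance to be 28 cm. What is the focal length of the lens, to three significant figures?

3.50 cm

For the image at the near point, M = 1 + D/f.
f = D/(M - 1) = 28/(9.0 - 1) = 3.500 cm.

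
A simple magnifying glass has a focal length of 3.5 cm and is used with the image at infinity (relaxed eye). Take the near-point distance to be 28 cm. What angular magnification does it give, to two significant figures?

M = D/f = 28/3.5 = 8.000.

8.0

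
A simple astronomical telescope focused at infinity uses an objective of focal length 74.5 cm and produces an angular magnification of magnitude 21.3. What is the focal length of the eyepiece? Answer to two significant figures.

|M| = f_obj/f_eye, so f_eye = f_obj/|M| = 74.5/21.3 = 3.498 cm.

3.5 cm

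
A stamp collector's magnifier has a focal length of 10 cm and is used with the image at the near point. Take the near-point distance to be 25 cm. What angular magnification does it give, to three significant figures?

3.50

M = 1 + D/f = 1 + 25/10 = 3.500.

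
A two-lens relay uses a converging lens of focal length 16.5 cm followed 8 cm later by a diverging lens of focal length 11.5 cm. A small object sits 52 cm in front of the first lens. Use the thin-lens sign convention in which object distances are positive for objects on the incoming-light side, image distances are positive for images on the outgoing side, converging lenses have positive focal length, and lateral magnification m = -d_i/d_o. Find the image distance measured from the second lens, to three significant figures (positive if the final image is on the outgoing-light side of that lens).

Applying the thin-lens equation to the first lens, 1/16.5 = 1/52 + 1/d_i1, which gives d_i1 = 24.169 cm.
This image would form 24.169 cm past lens 1, i.e. 16.169 cm beyond lens 2, so it is a virtual object for lens 2: d_o2 = 8 - 24.169 = -16.169 cm.
Applying the thin-lens equation again with f_2 = -11.5 cm and d_o2 = -16.169 cm gives d_i2 = -39.825 cm.

-39.8 cm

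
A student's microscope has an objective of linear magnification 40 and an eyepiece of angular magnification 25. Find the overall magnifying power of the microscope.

The overall magnification of a compound microscope is the product of the objective and eyepiece magnifications:
M = M_obj x M_eye = 40 x 25 = 1000.

1000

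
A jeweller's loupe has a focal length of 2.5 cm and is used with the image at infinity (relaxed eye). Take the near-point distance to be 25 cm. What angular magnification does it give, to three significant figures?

10.0

M = D/f = 25/2.5 = 10.000.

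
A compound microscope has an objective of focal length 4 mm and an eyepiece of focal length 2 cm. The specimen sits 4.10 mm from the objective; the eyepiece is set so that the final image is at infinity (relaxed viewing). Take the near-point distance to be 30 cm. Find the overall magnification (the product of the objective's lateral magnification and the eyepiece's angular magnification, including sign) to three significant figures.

-600

Convert to cm: f_obj = 4 mm = 0.4 cm; d_o = 4.10 mm = 0.41 cm.
Objective: 1/d_i = 1/f_obj - 1/d_o = 1/0.4 - 1/0.41 = 0.06098 cm^-1, so d_i = 16.400 cm.
m_obj = -d_i/d_o = -16.400/0.41 = -40.000.
Eyepiece angular magnification (image at infinity): M_eye = D/f_e = 30/2 = 15.000.
Overall M = m_obj x M_eye = (-40.000)(15.000) = -600.00.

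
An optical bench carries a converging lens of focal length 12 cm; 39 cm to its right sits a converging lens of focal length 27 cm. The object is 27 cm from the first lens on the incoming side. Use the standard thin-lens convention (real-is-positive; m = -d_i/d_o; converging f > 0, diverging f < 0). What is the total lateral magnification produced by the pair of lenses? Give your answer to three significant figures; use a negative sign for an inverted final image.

Lens 1: 1/d_i1 = 1/f_1 - 1/d_o1 = 1/12 - 1/27 = 0.04630 cm^-1, so d_i1 = 21.600 cm.
m_1 = -(21.600)/27 = -0.8000.
The intermediate image is 21.600 cm to the right of lens 1, so d_o2 = L - d_i1 = 39 - 21.600 = 17.400 cm.
Lens 2: 1/d_i2 = 1/f_2 - 1/d_o2 = 1/27 - 1/(17.400) = -0.02043 cm^-1, so d_i2 = -48.937 cm.
m_2 = -(-48.937)/(17.400) = 2.8125.
Overall magnification: m = m_1 m_2 = -2.2500.

-2.25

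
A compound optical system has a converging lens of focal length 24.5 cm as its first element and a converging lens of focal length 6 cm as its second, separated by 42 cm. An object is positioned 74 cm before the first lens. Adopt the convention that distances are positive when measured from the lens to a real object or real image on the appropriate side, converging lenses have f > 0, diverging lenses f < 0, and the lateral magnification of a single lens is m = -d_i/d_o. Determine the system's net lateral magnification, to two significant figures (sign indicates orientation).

-4.7

First lens: d_i1 = 1/(1/24.5 - 1/74) = 36.626 cm.
m_1 = -(36.626)/74 = -0.4949.
That image sits 5.374 cm in front of the second lens, so d_o2 = 5.374 cm.
Second lens: d_i2 = 1/(1/6 - 1/(5.374)) = -51.484 cm.
m_2 = -(-51.484)/(5.374) = 9.5806.
Overall magnification: m = m_1 m_2 = -4.7419.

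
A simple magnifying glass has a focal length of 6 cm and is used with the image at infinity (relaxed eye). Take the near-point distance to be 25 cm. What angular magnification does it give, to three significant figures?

M = D/f = 25/6 = 4.167.

4.17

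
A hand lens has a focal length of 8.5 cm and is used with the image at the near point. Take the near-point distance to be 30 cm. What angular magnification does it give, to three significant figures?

4.53

M = 1 + D/f = 1 + 30/8.5 = 4.529.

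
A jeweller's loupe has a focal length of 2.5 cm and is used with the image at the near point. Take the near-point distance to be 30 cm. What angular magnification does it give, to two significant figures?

M = 1 + D/f = 1 + 30/2.5 = 13.000.

13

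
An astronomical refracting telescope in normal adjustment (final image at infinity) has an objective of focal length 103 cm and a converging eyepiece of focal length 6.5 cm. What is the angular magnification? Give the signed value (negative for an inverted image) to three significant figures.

-15.8

M = -f_obj/f_eye = -103/(6.5) = -15.846.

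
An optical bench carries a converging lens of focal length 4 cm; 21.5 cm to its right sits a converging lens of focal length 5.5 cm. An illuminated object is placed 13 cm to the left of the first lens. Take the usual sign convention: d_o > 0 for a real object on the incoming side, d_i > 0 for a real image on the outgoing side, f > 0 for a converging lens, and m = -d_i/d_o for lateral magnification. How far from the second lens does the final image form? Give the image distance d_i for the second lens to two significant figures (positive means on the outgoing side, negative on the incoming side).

Applying the thin-lens equation to the first lens, 1/4 = 1/13 + 1/d_i1, which gives d_i1 = 5.778 cm.
The intermediate image is 5.778 cm to the right of lens 1, so d_o2 = L - d_i1 = 21.5 - 5.778 = 15.722 cm.
Applying the thin-lens equation again with f_2 = 5.5 cm and d_o2 = 15.722 cm gives d_i2 = 8.459 cm.

8.5 cm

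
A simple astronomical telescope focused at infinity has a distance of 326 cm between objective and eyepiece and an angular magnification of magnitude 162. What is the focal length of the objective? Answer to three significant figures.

In normal adjustment the tube length equals f_obj + f_eye and |M| = f_obj/f_eye.
So f_obj = 162 f_eye and 162 f_eye + f_eye = 326 cm, giving f_eye = 326/163 = 2.000 cm and f_obj = 324.000 cm.

324 cm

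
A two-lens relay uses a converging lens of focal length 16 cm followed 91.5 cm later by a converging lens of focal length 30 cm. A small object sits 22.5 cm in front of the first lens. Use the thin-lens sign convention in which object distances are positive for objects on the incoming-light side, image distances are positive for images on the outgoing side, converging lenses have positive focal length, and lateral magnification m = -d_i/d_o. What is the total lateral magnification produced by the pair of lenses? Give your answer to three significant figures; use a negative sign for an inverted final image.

Lens 1: 1/d_i1 = 1/f_1 - 1/d_o1 = 1/16 - 1/22.5 = 0.01806 cm^-1, so d_i1 = 55.385 cm.
m_1 = -(55.385)/22.5 = -2.4615.
The intermediate image is 55.385 cm to the right of lens 1, so d_o2 = L - d_i1 = 91.5 - 55.385 = 36.115 cm.
Lens 2: 1/d_i2 = 1/f_2 - 1/d_o2 = 1/30 - 1/(36.115) = 0.00564 cm^-1, so d_i2 = 177.170 cm.
m_2 = -(177.170)/(36.115) = -4.9057.
Overall magnification: m = m_1 m_2 = 12.0755.

12.1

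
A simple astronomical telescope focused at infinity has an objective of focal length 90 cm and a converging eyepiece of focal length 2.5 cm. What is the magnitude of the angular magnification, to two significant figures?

|M| = f_obj/|f_eye| = 90/2.5 = 36.000.

36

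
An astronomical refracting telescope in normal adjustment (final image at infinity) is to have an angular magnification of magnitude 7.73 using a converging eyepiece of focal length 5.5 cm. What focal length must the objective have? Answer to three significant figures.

|M| = f_obj/|f_eye|, so f_obj = |M| x |f_eye| = 7.73 x 5.5 = 42.515 cm.

42.5 cm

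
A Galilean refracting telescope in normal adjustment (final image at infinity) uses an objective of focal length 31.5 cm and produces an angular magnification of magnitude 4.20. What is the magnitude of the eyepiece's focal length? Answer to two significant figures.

7.5 cm

|M| = f_obj/|f_eye|, so |f_eye| = f_obj/|M| = 31.5/4.2 = 7.500 cm.
(The eyepiece is diverging, so its signed focal length is -7.500 cm.)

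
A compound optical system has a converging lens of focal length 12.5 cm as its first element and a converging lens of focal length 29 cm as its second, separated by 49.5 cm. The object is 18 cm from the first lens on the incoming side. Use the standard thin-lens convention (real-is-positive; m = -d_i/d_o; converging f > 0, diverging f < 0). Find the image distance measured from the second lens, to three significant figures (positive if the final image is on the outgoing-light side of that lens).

Lens 1: 1/d_i1 = 1/f_1 - 1/d_o1 = 1/12.5 - 1/18 = 0.02444 cm^-1, so d_i1 = 40.909 cm.
That image sits 8.591 cm in front of the second lens, so d_o2 = 8.591 cm.
Lens 2: 1/d_i2 = 1/f_2 - 1/d_o2 = 1/29 - 1/(8.591) = -0.08192 cm^-1, so d_i2 = -12.207 cm.

-12.2 cm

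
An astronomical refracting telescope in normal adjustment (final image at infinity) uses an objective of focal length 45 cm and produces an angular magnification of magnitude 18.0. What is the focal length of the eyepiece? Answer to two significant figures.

2.5 cm

|M| = f_obj/f_eye, so f_eye = f_obj/|M| = 45/18.0 = 2.500 cm.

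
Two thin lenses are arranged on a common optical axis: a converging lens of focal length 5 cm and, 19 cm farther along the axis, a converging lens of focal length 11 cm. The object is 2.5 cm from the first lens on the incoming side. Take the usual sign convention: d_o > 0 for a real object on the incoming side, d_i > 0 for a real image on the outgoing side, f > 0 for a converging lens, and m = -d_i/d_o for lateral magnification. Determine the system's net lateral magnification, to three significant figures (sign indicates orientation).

First lens: d_i1 = 1/(1/5 - 1/2.5) = -5.000 cm.
m_1 = -(-5.000)/2.5 = 2.0000.
The intermediate image is virtual, 5.000 cm to the left of lens 1, so d_o2 = L - d_i1 = 19 - (-5.000) = 24.000 cm.
Second lens: d_i2 = 1/(1/11 - 1/(24.000)) = 20.308 cm.
m_2 = -(20.308)/(24.000) = -0.8462.
Total m = m_1 x m_2 = (2.0000)(-0.8462) = -1.6923.

-1.69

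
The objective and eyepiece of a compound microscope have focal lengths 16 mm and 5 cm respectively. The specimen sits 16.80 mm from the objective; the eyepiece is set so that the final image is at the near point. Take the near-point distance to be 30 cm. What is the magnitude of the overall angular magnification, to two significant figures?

Convert to cm: f_obj = 16 mm = 1.6 cm; d_o = 16.80 mm = 1.68 cm.
Objective: 1/d_i = 1/f_obj - 1/d_o = 1/1.6 - 1/1.68 = 0.02976 cm^-1, so d_i = 33.600 cm.
m_obj = -d_i/d_o = -33.600/1.68 = -20.000.
Eyepiece angular magnification (image at near point): M_eye = 1 + D/f_e = 1 + 30/5 = 7.000.
Overall M = m_obj x M_eye = (-20.000)(7.000) = -140.00.
|M| = 140.00.

140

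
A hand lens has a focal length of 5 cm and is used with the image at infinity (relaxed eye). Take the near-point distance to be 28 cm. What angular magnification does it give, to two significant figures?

5.6

M = D/f = 28/5 = 5.600.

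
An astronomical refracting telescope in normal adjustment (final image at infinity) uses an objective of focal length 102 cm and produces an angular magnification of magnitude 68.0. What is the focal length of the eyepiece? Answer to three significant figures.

1.50 cm

|M| = f_obj/f_eye, so f_eye = f_obj/|M| = 102/68.0 = 1.500 cm.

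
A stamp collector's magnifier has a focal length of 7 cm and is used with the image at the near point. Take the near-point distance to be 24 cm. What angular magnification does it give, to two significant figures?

M = 1 + D/f = 1 + 24/7 = 4.429.

4.4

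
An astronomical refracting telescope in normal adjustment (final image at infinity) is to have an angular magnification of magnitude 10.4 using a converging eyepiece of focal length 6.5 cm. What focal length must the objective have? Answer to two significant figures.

68 cm

|M| = f_obj/|f_eye|, so f_obj = |M| x |f_eye| = 10.4 x 6.5 = 67.600 cm.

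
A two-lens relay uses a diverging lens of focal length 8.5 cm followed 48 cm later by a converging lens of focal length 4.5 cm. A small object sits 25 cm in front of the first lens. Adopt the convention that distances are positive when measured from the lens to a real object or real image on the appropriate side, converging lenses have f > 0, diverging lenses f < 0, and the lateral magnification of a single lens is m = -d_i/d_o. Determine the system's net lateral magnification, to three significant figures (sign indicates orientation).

-0.0229

Lens 1: 1/d_i1 = 1/f_1 - 1/d_o1 = 1/(-8.5) - 1/25 = -0.15765 cm^-1, so d_i1 = -6.343 cm.
m_1 = -(-6.343)/25 = 0.2537.
The intermediate image is virtual, 6.343 cm to the left of lens 1, so d_o2 = L - d_i1 = 48 - (-6.343) = 54.343 cm.
Lens 2: 1/d_i2 = 1/f_2 - 1/d_o2 = 1/4.5 - 1/(54.343) = 0.20382 cm^-1, so d_i2 = 4.906 cm.
m_2 = -(4.906)/(54.343) = -0.0903.
Overall magnification: m = m_1 m_2 = -0.0229.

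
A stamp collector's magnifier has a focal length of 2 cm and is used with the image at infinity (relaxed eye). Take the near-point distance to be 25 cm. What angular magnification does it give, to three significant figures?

M = D/f = 25/2 = 12.500.

12.5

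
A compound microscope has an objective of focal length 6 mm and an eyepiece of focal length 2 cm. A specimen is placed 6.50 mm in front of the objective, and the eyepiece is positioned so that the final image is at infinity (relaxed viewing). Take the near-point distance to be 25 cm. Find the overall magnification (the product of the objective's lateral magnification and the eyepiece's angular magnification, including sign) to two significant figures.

Convert to cm: f_obj = 6 mm = 0.6 cm; d_o = 6.50 mm = 0.65 cm.
Objective: 1/d_i = 1/f_obj - 1/d_o = 1/0.6 - 1/0.65 = 0.12821 cm^-1, so d_i = 7.800 cm.
m_obj = -d_i/d_o = -7.800/0.65 = -12.000.
Eyepiece angular magnification (image at infinity): M_eye = D/f_e = 25/2 = 12.500.
Overall M = m_obj x M_eye = (-12.000)(12.500) = -150.00.

-150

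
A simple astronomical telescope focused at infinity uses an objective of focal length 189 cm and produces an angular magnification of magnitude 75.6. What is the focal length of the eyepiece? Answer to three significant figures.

2.50 cm

|M| = f_obj/f_eye, so f_eye = f_obj/|M| = 189/75.6 = 2.500 cm.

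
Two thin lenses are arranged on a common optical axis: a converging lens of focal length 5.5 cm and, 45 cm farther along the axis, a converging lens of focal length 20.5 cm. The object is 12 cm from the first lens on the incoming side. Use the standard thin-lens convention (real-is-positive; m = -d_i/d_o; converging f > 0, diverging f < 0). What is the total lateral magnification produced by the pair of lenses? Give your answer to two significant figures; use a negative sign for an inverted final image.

Applying the thin-lens equation to the first lens, 1/5.5 = 1/12 + 1/d_i1, which gives d_i1 = 10.154 cm.
Its lateral magnification is m_1 = -d_i1/d_o1 = -(10.154)/12 = -0.8462.
The intermediate image is 10.154 cm to the right of lens 1, so d_o2 = L - d_i1 = 45 - 10.154 = 34.846 cm.
Applying the thin-lens equation again with f_2 = 20.5 cm and d_o2 = 34.846 cm gives d_i2 = 49.794 cm.
m_2 = -(49.794)/(34.846) = -1.4290.
The system's lateral magnification is m_1 m_2 = (-0.8462)(-1.4290) = 1.2091.

1.2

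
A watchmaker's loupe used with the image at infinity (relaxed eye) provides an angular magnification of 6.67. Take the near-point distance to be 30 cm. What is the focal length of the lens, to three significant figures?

For the image at infinity, M = D/f.
f = D/M = 30/6.67 = 4.498 cm.

4.50 cm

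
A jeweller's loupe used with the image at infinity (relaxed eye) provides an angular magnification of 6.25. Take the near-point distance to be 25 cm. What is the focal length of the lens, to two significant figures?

4.0 cm

For the image at infinity, M = D/f.
f = D/M = 25/6.25 = 4.000 cm.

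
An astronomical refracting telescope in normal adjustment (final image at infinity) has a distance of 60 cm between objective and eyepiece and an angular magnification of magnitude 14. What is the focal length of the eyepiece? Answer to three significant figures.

In normal adjustment the tube length equals f_obj + f_eye and |M| = f_obj/f_eye.
So f_obj = 14 f_eye and 14 f_eye + f_eye = 60 cm, giving f_eye = 60/15 = 4.000 cm and f_obj = 56.000 cm.

4.00 cm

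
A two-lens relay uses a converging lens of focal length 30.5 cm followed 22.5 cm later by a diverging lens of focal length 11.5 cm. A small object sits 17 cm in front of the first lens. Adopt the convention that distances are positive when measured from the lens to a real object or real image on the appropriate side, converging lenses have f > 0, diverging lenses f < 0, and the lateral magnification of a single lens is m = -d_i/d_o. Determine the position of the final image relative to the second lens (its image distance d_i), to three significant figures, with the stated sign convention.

Applying the thin-lens equation to the first lens, 1/30.5 = 1/17 + 1/d_i1, which gives d_i1 = -38.407 cm.
The intermediate image is virtual, 38.407 cm to the left of lens 1, so d_o2 = L - d_i1 = 22.5 - (-38.407) = 60.907 cm.
Applying the thin-lens equation again with f_2 = -11.5 cm and d_o2 = 60.907 cm gives d_i2 = -9.674 cm.

-9.67 cm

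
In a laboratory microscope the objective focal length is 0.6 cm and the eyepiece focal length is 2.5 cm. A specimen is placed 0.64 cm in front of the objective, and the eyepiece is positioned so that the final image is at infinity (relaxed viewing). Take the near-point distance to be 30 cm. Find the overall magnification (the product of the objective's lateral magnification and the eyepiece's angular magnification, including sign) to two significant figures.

-180

Objective: 1/d_i = 1/f_obj - 1/d_o = 1/0.6 - 1/0.64 = 0.10417 cm^-1, so d_i = 9.600 cm.
m_obj = -d_i/d_o = -9.600/0.64 = -15.000.
Eyepiece angular magnification (image at infinity): M_eye = D/f_e = 30/2.5 = 12.000.
Overall M = m_obj x M_eye = (-15.000)(12.000) = -180.00.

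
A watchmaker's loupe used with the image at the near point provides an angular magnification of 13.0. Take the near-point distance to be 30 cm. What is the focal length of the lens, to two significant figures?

2.5 cm

For the image at the near point, M = 1 + D/f.
f = D/(M - 1) = 30/(13.0 - 1) = 2.500 cm.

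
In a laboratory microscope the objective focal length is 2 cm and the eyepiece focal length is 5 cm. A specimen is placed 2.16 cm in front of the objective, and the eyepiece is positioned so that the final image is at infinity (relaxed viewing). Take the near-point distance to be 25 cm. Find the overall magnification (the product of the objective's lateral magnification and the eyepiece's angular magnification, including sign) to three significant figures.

-62.5

Objective: 1/d_i = 1/f_obj - 1/d_o = 1/2 - 1/2.16 = 0.03704 cm^-1, so d_i = 27.000 cm.
m_obj = -d_i/d_o = -27.000/2.16 = -12.500.
Eyepiece angular magnification (image at infinity): M_eye = D/f_e = 25/5 = 5.000.
Overall M = m_obj x M_eye = (-12.500)(5.000) = -62.50.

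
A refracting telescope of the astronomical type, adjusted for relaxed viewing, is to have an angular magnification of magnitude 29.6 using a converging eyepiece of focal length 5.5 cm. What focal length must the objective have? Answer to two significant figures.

160 cm

|M| = f_obj/|f_eye|, so f_obj = |M| x |f_eye| = 29.6 x 5.5 = 162.800 cm.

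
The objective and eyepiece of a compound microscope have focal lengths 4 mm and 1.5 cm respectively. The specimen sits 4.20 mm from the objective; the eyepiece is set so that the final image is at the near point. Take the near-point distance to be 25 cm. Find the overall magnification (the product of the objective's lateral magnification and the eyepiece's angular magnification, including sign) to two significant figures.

Convert to cm: f_obj = 4 mm = 0.4 cm; d_o = 4.20 mm = 0.42 cm.
Objective: 1/d_i = 1/f_obj - 1/d_o = 1/0.4 - 1/0.42 = 0.11905 cm^-1, so d_i = 8.400 cm.
m_obj = -d_i/d_o = -8.400/0.42 = -20.000.
Eyepiece angular magnification (image at near point): M_eye = 1 + D/f_e = 1 + 25/1.5 = 17.667.
Overall M = m_obj x M_eye = (-20.000)(17.667) = -353.33.

-350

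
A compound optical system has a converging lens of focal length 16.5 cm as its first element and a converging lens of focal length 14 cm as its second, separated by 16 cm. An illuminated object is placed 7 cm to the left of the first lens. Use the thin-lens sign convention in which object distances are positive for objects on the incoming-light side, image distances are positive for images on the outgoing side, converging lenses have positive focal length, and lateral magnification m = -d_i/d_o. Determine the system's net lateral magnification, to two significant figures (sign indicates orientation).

Applying the thin-lens equation to the first lens, 1/16.5 = 1/7 + 1/d_i1, which gives d_i1 = -12.158 cm.
Its lateral magnification is m_1 = -d_i1/d_o1 = -(-12.158)/7 = 1.7368.
With d_i1 < 0 the first image is virtual and lies on the object side; the object distance for lens 2 is d_o2 = 16 - (-12.158) = 28.158 cm.
Applying the thin-lens equation again with f_2 = 14 cm and d_o2 = 28.158 cm gives d_i2 = 27.844 cm.
m_2 = -(27.844)/(28.158) = -0.9888.
Total m = m_1 x m_2 = (1.7368)(-0.9888) = -1.7175.

-1.7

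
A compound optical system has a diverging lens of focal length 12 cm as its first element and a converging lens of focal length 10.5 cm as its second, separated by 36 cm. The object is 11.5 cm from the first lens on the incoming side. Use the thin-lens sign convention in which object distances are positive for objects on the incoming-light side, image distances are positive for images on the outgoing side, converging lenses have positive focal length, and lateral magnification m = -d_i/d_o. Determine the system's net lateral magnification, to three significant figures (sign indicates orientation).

First lens: d_i1 = 1/(1/(-12) - 1/11.5) = -5.872 cm.
m_1 = -(-5.872)/11.5 = 0.5106.
With d_i1 < 0 the first image is virtual and lies on the object side; the object distance for lens 2 is d_o2 = 36 - (-5.872) = 41.872 cm.
Second lens: d_i2 = 1/(1/10.5 - 1/(41.872)) = 14.014 cm.
m_2 = -(14.014)/(41.872) = -0.3347.
Total m = m_1 x m_2 = (0.5106)(-0.3347) = -0.1709.

-0.171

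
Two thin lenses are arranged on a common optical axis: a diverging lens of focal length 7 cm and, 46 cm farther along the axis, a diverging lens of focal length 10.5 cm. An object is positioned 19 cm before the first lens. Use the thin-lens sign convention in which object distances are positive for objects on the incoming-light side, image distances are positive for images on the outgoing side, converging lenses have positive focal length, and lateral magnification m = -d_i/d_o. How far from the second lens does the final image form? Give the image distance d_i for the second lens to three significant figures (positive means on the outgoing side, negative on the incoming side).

-8.71 cm

First lens: d_i1 = 1/(1/(-7) - 1/19) = -5.115 cm.
The intermediate image is virtual, 5.115 cm to the left of lens 1, so d_o2 = L - d_i1 = 46 - (-5.115) = 51.115 cm.
Second lens: d_i2 = 1/(1/(-10.5) - 1/(51.115)) = -8.711 cm.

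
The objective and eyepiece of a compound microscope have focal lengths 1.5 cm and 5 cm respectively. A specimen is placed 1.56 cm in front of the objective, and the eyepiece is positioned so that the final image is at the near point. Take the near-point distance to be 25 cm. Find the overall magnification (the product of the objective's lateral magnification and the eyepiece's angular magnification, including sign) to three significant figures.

-150

Objective: 1/d_i = 1/f_obj - 1/d_o = 1/1.5 - 1/1.56 = 0.02564 cm^-1, so d_i = 39.000 cm.
m_obj = -d_i/d_o = -39.000/1.56 = -25.000.
Eyepiece angular magnification (image at near point): M_eye = 1 + D/f_e = 1 + 25/5 = 6.000.
Overall M = m_obj x M_eye = (-25.000)(6.000) = -150.00.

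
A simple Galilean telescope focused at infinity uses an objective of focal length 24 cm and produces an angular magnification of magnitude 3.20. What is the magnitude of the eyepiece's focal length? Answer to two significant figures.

7.5 cm

|M| = f_obj/|f_eye|, so |f_eye| = f_obj/|M| = 24/3.2 = 7.500 cm.
(The eyepiece is diverging, so its signed focal length is -7.500 cm.)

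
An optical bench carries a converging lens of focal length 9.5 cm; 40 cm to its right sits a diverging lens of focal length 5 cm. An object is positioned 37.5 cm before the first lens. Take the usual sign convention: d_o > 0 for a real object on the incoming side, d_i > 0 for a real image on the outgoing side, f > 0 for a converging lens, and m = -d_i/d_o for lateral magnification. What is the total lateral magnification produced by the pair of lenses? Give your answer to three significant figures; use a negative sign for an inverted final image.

Lens 1: 1/d_i1 = 1/f_1 - 1/d_o1 = 1/9.5 - 1/37.5 = 0.07860 cm^-1, so d_i1 = 12.723 cm.
m_1 = -(12.723)/37.5 = -0.3393.
The intermediate image is 12.723 cm to the right of lens 1, so d_o2 = L - d_i1 = 40 - 12.723 = 27.277 cm.
Lens 2: 1/d_i2 = 1/f_2 - 1/d_o2 = 1/(-5) - 1/(27.277) = -0.23666 cm^-1, so d_i2 = -4.225 cm.
m_2 = -(-4.225)/(27.277) = 0.1549.
The system's lateral magnification is m_1 m_2 = (-0.3393)(0.1549) = -0.0526.

-0.0526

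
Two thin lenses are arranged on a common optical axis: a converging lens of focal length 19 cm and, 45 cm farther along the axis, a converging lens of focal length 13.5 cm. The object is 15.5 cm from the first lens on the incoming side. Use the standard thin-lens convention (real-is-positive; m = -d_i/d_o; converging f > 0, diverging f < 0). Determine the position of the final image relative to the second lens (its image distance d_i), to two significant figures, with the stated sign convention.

Applying the thin-lens equation to the first lens, 1/19 = 1/15.5 + 1/d_i1, which gives d_i1 = -84.143 cm.
The intermediate image is virtual, 84.143 cm to the left of lens 1, so d_o2 = L - d_i1 = 45 - (-84.143) = 129.143 cm.
Applying the thin-lens equation again with f_2 = 13.5 cm and d_o2 = 129.143 cm gives d_i2 = 15.076 cm.

15 cm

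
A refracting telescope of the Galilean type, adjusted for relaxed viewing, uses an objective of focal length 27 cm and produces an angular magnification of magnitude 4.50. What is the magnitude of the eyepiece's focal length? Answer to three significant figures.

6.00 cm

|M| = f_obj/|f_eye|, so |f_eye| = f_obj/|M| = 27/4.5 = 6.000 cm.
(The eyepiece is diverging, so its signed focal length is -6.000 cm.)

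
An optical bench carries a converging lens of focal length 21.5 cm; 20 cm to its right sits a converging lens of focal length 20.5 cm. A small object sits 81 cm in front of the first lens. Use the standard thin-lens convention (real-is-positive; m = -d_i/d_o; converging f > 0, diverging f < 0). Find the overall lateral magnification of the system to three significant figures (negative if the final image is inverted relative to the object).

Lens 1: 1/d_i1 = 1/f_1 - 1/d_o1 = 1/21.5 - 1/81 = 0.03417 cm^-1, so d_i1 = 29.269 cm.
m_1 = -(29.269)/81 = -0.3613.
This image would form 29.269 cm past lens 1, i.e. 9.269 cm beyond lens 2, so it is a virtual object for lens 2: d_o2 = 20 - 29.269 = -9.269 cm.
Lens 2: 1/d_i2 = 1/f_2 - 1/d_o2 = 1/20.5 - 1/(-9.269) = 0.15667 cm^-1, so d_i2 = 6.383 cm.
m_2 = -(6.383)/(-9.269) = 0.6886.
The system's lateral magnification is m_1 m_2 = (-0.3613)(0.6886) = -0.2488.

-0.249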